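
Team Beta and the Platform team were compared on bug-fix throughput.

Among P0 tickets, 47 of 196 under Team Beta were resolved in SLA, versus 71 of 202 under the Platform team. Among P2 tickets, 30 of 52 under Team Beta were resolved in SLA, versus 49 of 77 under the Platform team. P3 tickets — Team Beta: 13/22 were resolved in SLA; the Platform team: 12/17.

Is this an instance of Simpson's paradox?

No

P0: Team Beta 47/196 = 24.0%, the Platform team 71/202 = 35.1% → the Platform team
P2: Team Beta 30/52 = 57.7%, the Platform team 49/77 = 63.6% → the Platform team
P3: Team Beta 13/22 = 59.1%, the Platform team 12/17 = 70.6% → the Platform team
Overall: Team Beta 90/270 = 33.3%, the Platform team 132/296 = 44.6% → the Platform team
The Platform team wins overall and in every ticket group — no reversal.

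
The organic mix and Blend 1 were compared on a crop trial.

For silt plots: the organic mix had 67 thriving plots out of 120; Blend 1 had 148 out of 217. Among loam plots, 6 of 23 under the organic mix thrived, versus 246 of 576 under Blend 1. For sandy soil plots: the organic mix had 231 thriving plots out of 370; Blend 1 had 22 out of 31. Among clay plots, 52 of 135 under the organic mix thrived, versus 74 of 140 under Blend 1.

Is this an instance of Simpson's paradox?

Yes

Silt: the organic mix 67/120 = 55.8%, Blend 1 148/217 = 68.2% → Blend 1
Loam: the organic mix 6/23 = 26.1%, Blend 1 246/576 = 42.7% → Blend 1
Sandy soil: the organic mix 231/370 = 62.4%, Blend 1 22/31 = 71.0% → Blend 1
Clay: the organic mix 52/135 = 38.5%, Blend 1 74/140 = 52.9% → Blend 1
Overall: the organic mix 356/648 = 54.9%, Blend 1 490/964 = 50.8% → the organic mix
Blend 1 wins each soil group but the organic mix wins overall — the comparison reverses. Blend 1's plots skew toward loam, which has a lower base rate.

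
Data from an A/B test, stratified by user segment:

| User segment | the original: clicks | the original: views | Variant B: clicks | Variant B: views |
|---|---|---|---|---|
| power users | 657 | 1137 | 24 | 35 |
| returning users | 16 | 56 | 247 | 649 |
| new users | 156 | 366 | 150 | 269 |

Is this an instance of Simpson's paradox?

Yes

Power users: the original 657/1137 = 57.8%, Variant B 24/35 = 68.6% → Variant B
Returning users: the original 16/56 = 28.6%, Variant B 247/649 = 38.1% → Variant B
New users: the original 156/366 = 42.6%, Variant B 150/269 = 55.8% → Variant B
Overall: the original 829/1559 = 53.2%, Variant B 421/953 = 44.2% → the original
Variant B wins each user group but the original wins overall — the comparison reverses. Variant B's views skew toward returning users, which has a lower base rate.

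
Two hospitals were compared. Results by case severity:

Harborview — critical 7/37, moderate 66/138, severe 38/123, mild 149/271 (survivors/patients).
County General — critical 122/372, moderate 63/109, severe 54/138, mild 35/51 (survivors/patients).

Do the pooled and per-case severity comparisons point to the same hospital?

Critical: Harborview 7/37 = 18.9%, County General 122/372 = 32.8% → County General
Moderate: Harborview 66/138 = 47.8%, County General 63/109 = 57.8% → County General
Severe: Harborview 38/123 = 30.9%, County General 54/138 = 39.1% → County General
Mild: Harborview 149/271 = 55.0%, County General 35/51 = 68.6% → County General
Overall: Harborview 260/569 = 45.7%, County General 274/670 = 40.9% → Harborview
County General wins each case group but Harborview wins overall — the comparison reverses. County General's patients skew toward critical, which has a lower base rate.

No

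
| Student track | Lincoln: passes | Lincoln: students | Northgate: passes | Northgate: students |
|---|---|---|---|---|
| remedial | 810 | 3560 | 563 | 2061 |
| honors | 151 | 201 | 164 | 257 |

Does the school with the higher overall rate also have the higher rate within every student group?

Remedial: Lincoln 810/3560 = 22.8%, Northgate 563/2061 = 27.3% → Northgate
Honors: Lincoln 151/201 = 75.1%, Northgate 164/257 = 63.8% → Lincoln
Overall: Lincoln 961/3761 = 25.6%, Northgate 727/2318 = 31.4% → Northgate
Neither sweeps: Lincoln wins 1 of 2 groups, Northgate wins 1. Northgate wins overall but not every group — no Simpson reversal.

No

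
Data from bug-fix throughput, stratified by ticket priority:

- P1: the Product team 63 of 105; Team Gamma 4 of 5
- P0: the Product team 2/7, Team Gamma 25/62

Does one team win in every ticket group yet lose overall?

P1: the Product team 63/105 = 60.0%, Team Gamma 4/5 = 80.0% → Team Gamma
P0: the Product team 2/7 = 28.6%, Team Gamma 25/62 = 40.3% → Team Gamma
Overall: the Product team 65/112 = 58.0%, Team Gamma 29/67 = 43.3% → the Product team
Team Gamma wins each ticket group but the Product team wins overall — the comparison reverses. Team Gamma's tickets skew toward P0, which has a lower base rate.

Yes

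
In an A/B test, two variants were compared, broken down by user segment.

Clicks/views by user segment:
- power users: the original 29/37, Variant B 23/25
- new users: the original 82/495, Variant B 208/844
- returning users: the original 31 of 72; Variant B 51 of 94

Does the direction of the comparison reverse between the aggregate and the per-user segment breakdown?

Power users: the original 29/37 = 78.4%, Variant B 23/25 = 92.0% → Variant B
New users: the original 82/495 = 16.6%, Variant B 208/844 = 24.6% → Variant B
Returning users: the original 31/72 = 43.1%, Variant B 51/94 = 54.3% → Variant B
Overall: the original 142/604 = 23.5%, Variant B 282/963 = 29.3% → Variant B
Variant B wins overall and in every user group — no reversal.

No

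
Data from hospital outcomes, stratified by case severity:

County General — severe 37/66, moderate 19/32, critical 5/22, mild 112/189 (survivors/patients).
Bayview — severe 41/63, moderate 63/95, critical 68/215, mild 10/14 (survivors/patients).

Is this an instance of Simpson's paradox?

Severe: County General 37/66 = 56.1%, Bayview 41/63 = 65.1% → Bayview
Moderate: County General 19/32 = 59.4%, Bayview 63/95 = 66.3% → Bayview
Critical: County General 5/22 = 22.7%, Bayview 68/215 = 31.6% → Bayview
Mild: County General 112/189 = 59.3%, Bayview 10/14 = 71.4% → Bayview
Overall: County General 173/309 = 56.0%, Bayview 182/387 = 47.0% → County General
Bayview wins each case group but County General wins overall — the comparison reverses. Bayview's patients skew toward critical, which has a lower base rate.

Yes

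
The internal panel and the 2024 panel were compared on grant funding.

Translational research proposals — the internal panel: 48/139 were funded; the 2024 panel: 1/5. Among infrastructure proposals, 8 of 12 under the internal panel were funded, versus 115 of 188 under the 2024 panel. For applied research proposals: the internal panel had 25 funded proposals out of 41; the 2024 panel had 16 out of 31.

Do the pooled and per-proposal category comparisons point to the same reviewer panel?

Translational research: the internal panel 48/139 = 34.5%, the 2024 panel 1/5 = 20.0% → the internal panel
Infrastructure: the internal panel 8/12 = 66.7%, the 2024 panel 115/188 = 61.2% → the internal panel
Applied research: the internal panel 25/41 = 61.0%, the 2024 panel 16/31 = 51.6% → the internal panel
Overall: the internal panel 81/192 = 42.2%, the 2024 panel 132/224 = 58.9% → the 2024 panel
The internal panel wins each proposal group but the 2024 panel wins overall — the comparison reverses. The internal panel's proposals skew toward translational research, which has a lower base rate.

No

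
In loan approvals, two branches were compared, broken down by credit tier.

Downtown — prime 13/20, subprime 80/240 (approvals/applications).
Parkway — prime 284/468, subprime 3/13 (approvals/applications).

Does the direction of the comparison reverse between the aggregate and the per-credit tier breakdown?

Prime: Downtown 13/20 = 65.0%, Parkway 284/468 = 60.7% → Downtown
Subprime: Downtown 80/240 = 33.3%, Parkway 3/13 = 23.1% → Downtown
Overall: Downtown 93/260 = 35.8%, Parkway 287/481 = 59.7% → Parkway
Downtown wins each credit group but Parkway wins overall — the comparison reverses. Downtown's applications skew toward subprime, which has a lower base rate.

Yes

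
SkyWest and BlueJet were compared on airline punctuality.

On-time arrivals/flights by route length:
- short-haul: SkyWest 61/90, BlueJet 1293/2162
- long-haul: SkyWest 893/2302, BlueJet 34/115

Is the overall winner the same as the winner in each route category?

Short-haul: SkyWest 61/90 = 67.8%, BlueJet 1293/2162 = 59.8% → SkyWest
Long-haul: SkyWest 893/2302 = 38.8%, BlueJet 34/115 = 29.6% → SkyWest
Overall: SkyWest 954/2392 = 39.9%, BlueJet 1327/2277 = 58.3% → BlueJet
SkyWest wins each route group but BlueJet wins overall — the comparison reverses. SkyWest's flights skew toward long-haul, which has a lower base rate.

No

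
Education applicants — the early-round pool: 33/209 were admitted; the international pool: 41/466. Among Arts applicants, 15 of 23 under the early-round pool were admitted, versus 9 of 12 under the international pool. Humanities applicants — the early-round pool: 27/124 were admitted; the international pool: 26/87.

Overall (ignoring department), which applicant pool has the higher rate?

Education: the early-round pool 33/209 = 15.8%, the international pool 41/466 = 8.8% → the early-round pool
Arts: the early-round pool 15/23 = 65.2%, the international pool 9/12 = 75.0% → the international pool
Humanities: the early-round pool 27/124 = 21.8%, the international pool 26/87 = 29.9% → the international pool
Overall: the early-round pool 75/356 = 21.1%, the international pool 76/565 = 13.5% → the early-round pool
(Neither sweeps every department group, but the early-round pool has the higher pooled rate.)

the early-round pool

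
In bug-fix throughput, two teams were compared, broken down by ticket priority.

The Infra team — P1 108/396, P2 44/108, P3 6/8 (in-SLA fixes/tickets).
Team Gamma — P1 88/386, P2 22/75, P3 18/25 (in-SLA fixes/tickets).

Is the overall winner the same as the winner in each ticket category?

Yes

P1: the Infra team 108/396 = 27.3%, Team Gamma 88/386 = 22.8% → the Infra team
P2: the Infra team 44/108 = 40.7%, Team Gamma 22/75 = 29.3% → the Infra team
P3: the Infra team 6/8 = 75.0%, Team Gamma 18/25 = 72.0% → the Infra team
Overall: the Infra team 158/512 = 30.9%, Team Gamma 128/486 = 26.3% → the Infra team
The Infra team wins overall and in every ticket group — no reversal.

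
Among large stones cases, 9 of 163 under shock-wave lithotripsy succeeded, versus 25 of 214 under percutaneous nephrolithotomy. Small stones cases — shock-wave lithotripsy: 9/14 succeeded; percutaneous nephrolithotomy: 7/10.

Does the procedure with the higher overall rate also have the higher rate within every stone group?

Large stones: shock-wave lithotripsy 9/163 = 5.5%, percutaneous nephrolithotomy 25/214 = 11.7% → percutaneous nephrolithotomy
Small stones: shock-wave lithotripsy 9/14 = 64.3%, percutaneous nephrolithotomy 7/10 = 70.0% → percutaneous nephrolithotomy
Overall: shock-wave lithotripsy 18/177 = 10.2%, percutaneous nephrolithotomy 32/224 = 14.3% → percutaneous nephrolithotomy
Percutaneous nephrolithotomy wins overall and in every stone group — no reversal.

Yes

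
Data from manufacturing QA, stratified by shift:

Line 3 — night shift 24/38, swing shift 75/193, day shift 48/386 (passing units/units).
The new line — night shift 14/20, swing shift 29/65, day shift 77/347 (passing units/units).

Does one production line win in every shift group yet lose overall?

No

Night shift: Line 3 24/38 = 63.2%, the new line 14/20 = 70.0% → the new line
Swing shift: Line 3 75/193 = 38.9%, the new line 29/65 = 44.6% → the new line
Day shift: Line 3 48/386 = 12.4%, the new line 77/347 = 22.2% → the new line
Overall: Line 3 147/617 = 23.8%, the new line 120/432 = 27.8% → the new line
The new line wins overall and in every shift group — no reversal.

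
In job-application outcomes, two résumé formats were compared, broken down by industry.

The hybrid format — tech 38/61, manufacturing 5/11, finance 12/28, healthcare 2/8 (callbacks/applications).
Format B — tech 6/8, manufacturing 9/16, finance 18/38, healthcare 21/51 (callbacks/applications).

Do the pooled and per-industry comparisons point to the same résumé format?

No

Tech: the hybrid format 38/61 = 62.3%, Format B 6/8 = 75.0% → Format B
Manufacturing: the hybrid format 5/11 = 45.5%, Format B 9/16 = 56.2% → Format B
Finance: the hybrid format 12/28 = 42.9%, Format B 18/38 = 47.4% → Format B
Healthcare: the hybrid format 2/8 = 25.0%, Format B 21/51 = 41.2% → Format B
Overall: the hybrid format 57/108 = 52.8%, Format B 54/113 = 47.8% → the hybrid format
Format B wins each industry group but the hybrid format wins overall — the comparison reverses. Format B's applications skew toward healthcare, which has a lower base rate.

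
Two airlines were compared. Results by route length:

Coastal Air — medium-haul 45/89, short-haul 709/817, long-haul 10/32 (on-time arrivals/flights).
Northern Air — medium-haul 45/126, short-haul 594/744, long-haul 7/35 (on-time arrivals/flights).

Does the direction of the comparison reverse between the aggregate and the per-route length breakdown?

No

Medium-haul: Coastal Air 45/89 = 50.6%, Northern Air 45/126 = 35.7% → Coastal Air
Short-haul: Coastal Air 709/817 = 86.8%, Northern Air 594/744 = 79.8% → Coastal Air
Long-haul: Coastal Air 10/32 = 31.2%, Northern Air 7/35 = 20.0% → Coastal Air
Overall: Coastal Air 764/938 = 81.4%, Northern Air 646/905 = 71.4% → Coastal Air
Coastal Air wins overall and in every route group — no reversal.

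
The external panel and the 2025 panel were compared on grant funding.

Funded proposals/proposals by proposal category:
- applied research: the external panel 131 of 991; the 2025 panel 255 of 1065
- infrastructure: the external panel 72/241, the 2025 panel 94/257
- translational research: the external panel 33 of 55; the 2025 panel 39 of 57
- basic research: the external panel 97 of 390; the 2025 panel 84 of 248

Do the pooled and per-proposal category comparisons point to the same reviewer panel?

Yes

Applied research: the external panel 131/991 = 13.2%, the 2025 panel 255/1065 = 23.9% → the 2025 panel
Infrastructure: the external panel 72/241 = 29.9%, the 2025 panel 94/257 = 36.6% → the 2025 panel
Translational research: the external panel 33/55 = 60.0%, the 2025 panel 39/57 = 68.4% → the 2025 panel
Basic research: the external panel 97/390 = 24.9%, the 2025 panel 84/248 = 33.9% → the 2025 panel
Overall: the external panel 333/1677 = 19.9%, the 2025 panel 472/1627 = 29.0% → the 2025 panel
The 2025 panel wins overall and in every proposal group — no reversal.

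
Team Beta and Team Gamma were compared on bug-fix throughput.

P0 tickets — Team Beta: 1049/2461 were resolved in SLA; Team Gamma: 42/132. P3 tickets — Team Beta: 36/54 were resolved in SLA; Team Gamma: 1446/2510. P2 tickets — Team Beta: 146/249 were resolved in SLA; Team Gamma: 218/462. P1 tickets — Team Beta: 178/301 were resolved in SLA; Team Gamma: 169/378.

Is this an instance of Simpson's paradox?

Yes

P0: Team Beta 1049/2461 = 42.6%, Team Gamma 42/132 = 31.8% → Team Beta
P3: Team Beta 36/54 = 66.7%, Team Gamma 1446/2510 = 57.6% → Team Beta
P2: Team Beta 146/249 = 58.6%, Team Gamma 218/462 = 47.2% → Team Beta
P1: Team Beta 178/301 = 59.1%, Team Gamma 169/378 = 44.7% → Team Beta
Overall: Team Beta 1409/3065 = 46.0%, Team Gamma 1875/3482 = 53.8% → Team Gamma
Team Beta wins each ticket group but Team Gamma wins overall — the comparison reverses. Team Beta's tickets skew toward P0, which has a lower base rate.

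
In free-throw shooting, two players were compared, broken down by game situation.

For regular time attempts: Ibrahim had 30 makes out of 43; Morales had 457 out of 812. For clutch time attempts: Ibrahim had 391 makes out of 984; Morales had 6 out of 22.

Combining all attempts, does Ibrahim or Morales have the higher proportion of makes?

Morales

Regular time: Ibrahim 30/43 = 69.8%, Morales 457/812 = 56.3% → Ibrahim
Clutch time: Ibrahim 391/984 = 39.7%, Morales 6/22 = 27.3% → Ibrahim
Overall: Ibrahim 421/1027 = 41.0%, Morales 463/834 = 55.5% → Morales
(Ibrahim wins every game group but Morales wins overall — Ibrahim's attempts skew toward the low-rate clutch time group.)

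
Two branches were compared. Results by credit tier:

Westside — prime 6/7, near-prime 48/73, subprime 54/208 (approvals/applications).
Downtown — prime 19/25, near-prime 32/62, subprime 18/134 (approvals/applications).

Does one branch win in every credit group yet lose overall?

Prime: Westside 6/7 = 85.7%, Downtown 19/25 = 76.0% → Westside
Near-prime: Westside 48/73 = 65.8%, Downtown 32/62 = 51.6% → Westside
Subprime: Westside 54/208 = 26.0%, Downtown 18/134 = 13.4% → Westside
Overall: Westside 108/288 = 37.5%, Downtown 69/221 = 31.2% → Westside
Westside wins overall and in every credit group — no reversal.

No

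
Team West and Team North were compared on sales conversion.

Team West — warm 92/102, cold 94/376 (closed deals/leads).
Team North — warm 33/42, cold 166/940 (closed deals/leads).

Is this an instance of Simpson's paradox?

No

Warm: Team West 92/102 = 90.2%, Team North 33/42 = 78.6% → Team West
Cold: Team West 94/376 = 25.0%, Team North 166/940 = 17.7% → Team West
Overall: Team West 186/478 = 38.9%, Team North 199/982 = 20.3% → Team West
Team West wins overall and in every lead group — no reversal.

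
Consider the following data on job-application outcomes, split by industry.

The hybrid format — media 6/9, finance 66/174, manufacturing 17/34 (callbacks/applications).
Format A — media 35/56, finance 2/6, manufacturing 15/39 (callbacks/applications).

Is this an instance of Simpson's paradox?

Media: the hybrid format 6/9 = 66.7%, Format A 35/56 = 62.5% → the hybrid format
Finance: the hybrid format 66/174 = 37.9%, Format A 2/6 = 33.3% → the hybrid format
Manufacturing: the hybrid format 17/34 = 50.0%, Format A 15/39 = 38.5% → the hybrid format
Overall: the hybrid format 89/217 = 41.0%, Format A 52/101 = 51.5% → Format A
The hybrid format wins each industry group but Format A wins overall — the comparison reverses. The hybrid format's applications skew toward finance, which has a lower base rate.

Yes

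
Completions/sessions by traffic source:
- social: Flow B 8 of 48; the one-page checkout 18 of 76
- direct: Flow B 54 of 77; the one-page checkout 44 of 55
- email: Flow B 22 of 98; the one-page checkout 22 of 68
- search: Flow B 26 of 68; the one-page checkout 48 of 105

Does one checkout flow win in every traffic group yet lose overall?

No

Social: Flow B 8/48 = 16.7%, the one-page checkout 18/76 = 23.7% → the one-page checkout
Direct: Flow B 54/77 = 70.1%, the one-page checkout 44/55 = 80.0% → the one-page checkout
Email: Flow B 22/98 = 22.4%, the one-page checkout 22/68 = 32.4% → the one-page checkout
Search: Flow B 26/68 = 38.2%, the one-page checkout 48/105 = 45.7% → the one-page checkout
Overall: Flow B 110/291 = 37.8%, the one-page checkout 132/304 = 43.4% → the one-page checkout
The one-page checkout wins overall and in every traffic group — no reversal.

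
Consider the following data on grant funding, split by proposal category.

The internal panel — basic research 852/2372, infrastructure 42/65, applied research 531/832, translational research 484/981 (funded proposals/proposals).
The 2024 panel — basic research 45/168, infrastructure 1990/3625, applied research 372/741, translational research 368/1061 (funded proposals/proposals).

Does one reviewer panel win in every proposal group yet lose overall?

Yes

Basic research: the internal panel 852/2372 = 35.9%, the 2024 panel 45/168 = 26.8% → the internal panel
Infrastructure: the internal panel 42/65 = 64.6%, the 2024 panel 1990/3625 = 54.9% → the internal panel
Applied research: the internal panel 531/832 = 63.8%, the 2024 panel 372/741 = 50.2% → the internal panel
Translational research: the internal panel 484/981 = 49.3%, the 2024 panel 368/1061 = 34.7% → the internal panel
Overall: the internal panel 1909/4250 = 44.9%, the 2024 panel 2775/5595 = 49.6% → the 2024 panel
The internal panel wins each proposal group but the 2024 panel wins overall — the comparison reverses. The internal panel's proposals skew toward basic research, which has a lower base rate.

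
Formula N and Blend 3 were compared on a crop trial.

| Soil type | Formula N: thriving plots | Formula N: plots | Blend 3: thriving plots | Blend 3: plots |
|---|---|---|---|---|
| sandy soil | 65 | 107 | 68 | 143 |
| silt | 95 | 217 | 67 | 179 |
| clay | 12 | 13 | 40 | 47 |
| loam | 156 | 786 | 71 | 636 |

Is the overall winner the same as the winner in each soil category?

Sandy soil: Formula N 65/107 = 60.7%, Blend 3 68/143 = 47.6% → Formula N
Silt: Formula N 95/217 = 43.8%, Blend 3 67/179 = 37.4% → Formula N
Clay: Formula N 12/13 = 92.3%, Blend 3 40/47 = 85.1% → Formula N
Loam: Formula N 156/786 = 19.8%, Blend 3 71/636 = 11.2% → Formula N
Overall: Formula N 328/1123 = 29.2%, Blend 3 246/1005 = 24.5% → Formula N
Formula N wins overall and in every soil group — no reversal.

Yes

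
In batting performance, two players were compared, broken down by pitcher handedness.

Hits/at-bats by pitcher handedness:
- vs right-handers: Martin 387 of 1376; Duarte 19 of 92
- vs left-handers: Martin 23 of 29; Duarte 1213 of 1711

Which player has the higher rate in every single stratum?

Vs right-handers: Martin 387/1376 = 28.1%, Duarte 19/92 = 20.7% → Martin
Vs left-handers: Martin 23/29 = 79.3%, Duarte 1213/1711 = 70.9% → Martin
Martin has the higher rate in both groups.

Martin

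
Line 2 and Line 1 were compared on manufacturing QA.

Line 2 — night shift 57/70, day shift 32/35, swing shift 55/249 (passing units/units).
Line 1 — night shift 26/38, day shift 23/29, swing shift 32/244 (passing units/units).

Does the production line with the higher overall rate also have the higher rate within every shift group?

Yes

Night shift: Line 2 57/70 = 81.4%, Line 1 26/38 = 68.4% → Line 2
Day shift: Line 2 32/35 = 91.4%, Line 1 23/29 = 79.3% → Line 2
Swing shift: Line 2 55/249 = 22.1%, Line 1 32/244 = 13.1% → Line 2
Overall: Line 2 144/354 = 40.7%, Line 1 81/311 = 26.0% → Line 2
Line 2 wins overall and in every shift group — no reversal.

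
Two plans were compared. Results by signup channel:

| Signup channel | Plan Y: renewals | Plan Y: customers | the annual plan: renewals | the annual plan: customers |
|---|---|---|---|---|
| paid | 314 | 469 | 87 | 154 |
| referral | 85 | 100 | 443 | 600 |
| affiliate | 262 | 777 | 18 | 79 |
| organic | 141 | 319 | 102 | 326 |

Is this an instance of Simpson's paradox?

Yes

Paid: Plan Y 314/469 = 67.0%, the annual plan 87/154 = 56.5% → Plan Y
Referral: Plan Y 85/100 = 85.0%, the annual plan 443/600 = 73.8% → Plan Y
Affiliate: Plan Y 262/777 = 33.7%, the annual plan 18/79 = 22.8% → Plan Y
Organic: Plan Y 141/319 = 44.2%, the annual plan 102/326 = 31.3% → Plan Y
Overall: Plan Y 802/1665 = 48.2%, the annual plan 650/1159 = 56.1% → the annual plan
Plan Y wins each signup group but the annual plan wins overall — the comparison reverses. Plan Y's customers skew toward affiliate, which has a lower base rate.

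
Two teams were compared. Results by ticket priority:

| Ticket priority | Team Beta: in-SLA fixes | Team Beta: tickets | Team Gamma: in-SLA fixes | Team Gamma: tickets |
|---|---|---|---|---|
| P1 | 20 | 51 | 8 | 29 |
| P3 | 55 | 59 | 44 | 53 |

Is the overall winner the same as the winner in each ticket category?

Yes

P1: Team Beta 20/51 = 39.2%, Team Gamma 8/29 = 27.6% → Team Beta
P3: Team Beta 55/59 = 93.2%, Team Gamma 44/53 = 83.0% → Team Beta
Overall: Team Beta 75/110 = 68.2%, Team Gamma 52/82 = 63.4% → Team Beta
Team Beta wins overall and in every ticket group — no reversal.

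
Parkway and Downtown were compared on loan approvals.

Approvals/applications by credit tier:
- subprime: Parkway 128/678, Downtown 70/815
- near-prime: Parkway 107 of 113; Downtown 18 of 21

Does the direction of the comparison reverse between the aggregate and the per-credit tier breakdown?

No

Subprime: Parkway 128/678 = 18.9%, Downtown 70/815 = 8.6% → Parkway
Near-prime: Parkway 107/113 = 94.7%, Downtown 18/21 = 85.7% → Parkway
Overall: Parkway 235/791 = 29.7%, Downtown 88/836 = 10.5% → Parkway
Parkway wins overall and in every credit group — no reversal.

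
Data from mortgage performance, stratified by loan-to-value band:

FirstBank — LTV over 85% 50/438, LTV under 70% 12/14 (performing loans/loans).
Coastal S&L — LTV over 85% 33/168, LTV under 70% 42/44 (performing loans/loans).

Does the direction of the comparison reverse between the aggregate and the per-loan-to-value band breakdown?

No

LTV over 85%: FirstBank 50/438 = 11.4%, Coastal S&L 33/168 = 19.6% → Coastal S&L
LTV under 70%: FirstBank 12/14 = 85.7%, Coastal S&L 42/44 = 95.5% → Coastal S&L
Overall: FirstBank 62/452 = 13.7%, Coastal S&L 75/212 = 35.4% → Coastal S&L
Coastal S&L wins overall and in every loan-to-value group — no reversal.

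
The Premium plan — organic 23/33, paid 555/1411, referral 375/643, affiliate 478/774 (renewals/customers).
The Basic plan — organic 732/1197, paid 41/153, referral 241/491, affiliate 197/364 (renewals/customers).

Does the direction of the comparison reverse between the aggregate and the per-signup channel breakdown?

Organic: the Premium plan 23/33 = 69.7%, the Basic plan 732/1197 = 61.2% → the Premium plan
Paid: the Premium plan 555/1411 = 39.3%, the Basic plan 41/153 = 26.8% → the Premium plan
Referral: the Premium plan 375/643 = 58.3%, the Basic plan 241/491 = 49.1% → the Premium plan
Affiliate: the Premium plan 478/774 = 61.8%, the Basic plan 197/364 = 54.1% → the Premium plan
Overall: the Premium plan 1431/2861 = 50.0%, the Basic plan 1211/2205 = 54.9% → the Basic plan
The Premium plan wins each signup group but the Basic plan wins overall — the comparison reverses. The Premium plan's customers skew toward paid, which has a lower base rate.

Yes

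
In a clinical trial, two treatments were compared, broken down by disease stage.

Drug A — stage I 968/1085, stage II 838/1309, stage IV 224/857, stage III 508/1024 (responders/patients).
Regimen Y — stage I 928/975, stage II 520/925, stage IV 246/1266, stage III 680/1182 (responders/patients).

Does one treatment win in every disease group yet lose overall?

Stage I: Drug A 968/1085 = 89.2%, Regimen Y 928/975 = 95.2% → Regimen Y
Stage II: Drug A 838/1309 = 64.0%, Regimen Y 520/925 = 56.2% → Drug A
Stage IV: Drug A 224/857 = 26.1%, Regimen Y 246/1266 = 19.4% → Drug A
Stage III: Drug A 508/1024 = 49.6%, Regimen Y 680/1182 = 57.5% → Regimen Y
Overall: Drug A 2538/4275 = 59.4%, Regimen Y 2374/4348 = 54.6% → Drug A
Neither sweeps: Drug A wins 2 of 4 groups, Regimen Y wins 2. Drug A wins overall but not every group — no Simpson reversal.

No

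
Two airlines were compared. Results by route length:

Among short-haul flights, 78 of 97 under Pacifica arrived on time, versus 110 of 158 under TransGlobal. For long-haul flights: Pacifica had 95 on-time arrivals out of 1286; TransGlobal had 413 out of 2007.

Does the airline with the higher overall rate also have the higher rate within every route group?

No

Short-haul: Pacifica 78/97 = 80.4%, TransGlobal 110/158 = 69.6% → Pacifica
Long-haul: Pacifica 95/1286 = 7.4%, TransGlobal 413/2007 = 20.6% → TransGlobal
Overall: Pacifica 173/1383 = 12.5%, TransGlobal 523/2165 = 24.2% → TransGlobal
Neither sweeps: Pacifica wins 1 of 2 groups, TransGlobal wins 1. TransGlobal wins overall but not every group — no Simpson reversal.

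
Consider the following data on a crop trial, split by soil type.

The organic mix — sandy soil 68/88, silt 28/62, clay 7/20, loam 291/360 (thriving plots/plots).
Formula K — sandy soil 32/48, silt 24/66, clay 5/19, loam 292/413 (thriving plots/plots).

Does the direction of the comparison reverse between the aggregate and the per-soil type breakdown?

Sandy soil: the organic mix 68/88 = 77.3%, Formula K 32/48 = 66.7% → the organic mix
Silt: the organic mix 28/62 = 45.2%, Formula K 24/66 = 36.4% → the organic mix
Clay: the organic mix 7/20 = 35.0%, Formula K 5/19 = 26.3% → the organic mix
Loam: the organic mix 291/360 = 80.8%, Formula K 292/413 = 70.7% → the organic mix
Overall: the organic mix 394/530 = 74.3%, Formula K 353/546 = 64.7% → the organic mix
The organic mix wins overall and in every soil group — no reversal.

No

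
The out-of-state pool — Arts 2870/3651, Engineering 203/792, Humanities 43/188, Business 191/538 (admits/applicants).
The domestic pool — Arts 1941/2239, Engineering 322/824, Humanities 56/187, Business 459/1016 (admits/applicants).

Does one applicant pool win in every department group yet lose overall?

Arts: the out-of-state pool 2870/3651 = 78.6%, the domestic pool 1941/2239 = 86.7% → the domestic pool
Engineering: the out-of-state pool 203/792 = 25.6%, the domestic pool 322/824 = 39.1% → the domestic pool
Humanities: the out-of-state pool 43/188 = 22.9%, the domestic pool 56/187 = 29.9% → the domestic pool
Business: the out-of-state pool 191/538 = 35.5%, the domestic pool 459/1016 = 45.2% → the domestic pool
Overall: the out-of-state pool 3307/5169 = 64.0%, the domestic pool 2778/4266 = 65.1% → the domestic pool
The domestic pool wins overall and in every department group — no reversal.

No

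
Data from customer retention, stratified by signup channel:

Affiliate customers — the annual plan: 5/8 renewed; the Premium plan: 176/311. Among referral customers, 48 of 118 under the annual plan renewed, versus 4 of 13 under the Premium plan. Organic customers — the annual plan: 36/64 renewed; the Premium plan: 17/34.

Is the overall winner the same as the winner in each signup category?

Affiliate: the annual plan 5/8 = 62.5%, the Premium plan 176/311 = 56.6% → the annual plan
Referral: the annual plan 48/118 = 40.7%, the Premium plan 4/13 = 30.8% → the annual plan
Organic: the annual plan 36/64 = 56.2%, the Premium plan 17/34 = 50.0% → the annual plan
Overall: the annual plan 89/190 = 46.8%, the Premium plan 197/358 = 55.0% → the Premium plan
The annual plan wins each signup group but the Premium plan wins overall — the comparison reverses. The annual plan's customers skew toward referral, which has a lower base rate.

No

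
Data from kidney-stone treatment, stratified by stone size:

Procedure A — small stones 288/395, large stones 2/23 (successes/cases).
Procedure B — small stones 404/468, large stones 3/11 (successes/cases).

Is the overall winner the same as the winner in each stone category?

Small stones: Procedure A 288/395 = 72.9%, Procedure B 404/468 = 86.3% → Procedure B
Large stones: Procedure A 2/23 = 8.7%, Procedure B 3/11 = 27.3% → Procedure B
Overall: Procedure A 290/418 = 69.4%, Procedure B 407/479 = 85.0% → Procedure B
Procedure B wins overall and in every stone group — no reversal.

Yes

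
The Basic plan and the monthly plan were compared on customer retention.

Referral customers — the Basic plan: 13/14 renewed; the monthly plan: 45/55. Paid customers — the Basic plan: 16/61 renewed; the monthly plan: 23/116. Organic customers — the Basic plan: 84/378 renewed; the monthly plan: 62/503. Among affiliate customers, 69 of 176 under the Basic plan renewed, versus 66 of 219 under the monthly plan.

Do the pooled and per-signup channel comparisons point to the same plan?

Referral: the Basic plan 13/14 = 92.9%, the monthly plan 45/55 = 81.8% → the Basic plan
Paid: the Basic plan 16/61 = 26.2%, the monthly plan 23/116 = 19.8% → the Basic plan
Organic: the Basic plan 84/378 = 22.2%, the monthly plan 62/503 = 12.3% → the Basic plan
Affiliate: the Basic plan 69/176 = 39.2%, the monthly plan 66/219 = 30.1% → the Basic plan
Overall: the Basic plan 182/629 = 28.9%, the monthly plan 196/893 = 21.9% → the Basic plan
The Basic plan wins overall and in every signup group — no reversal.

Yes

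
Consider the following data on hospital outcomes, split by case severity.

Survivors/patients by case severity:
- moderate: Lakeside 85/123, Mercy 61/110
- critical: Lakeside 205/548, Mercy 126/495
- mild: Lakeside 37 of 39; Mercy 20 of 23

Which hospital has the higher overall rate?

Moderate: Lakeside 85/123 = 69.1%, Mercy 61/110 = 55.5% → Lakeside
Critical: Lakeside 205/548 = 37.4%, Mercy 126/495 = 25.5% → Lakeside
Mild: Lakeside 37/39 = 94.9%, Mercy 20/23 = 87.0% → Lakeside
Overall: Lakeside 327/710 = 46.1%, Mercy 207/628 = 33.0% → Lakeside

Lakeside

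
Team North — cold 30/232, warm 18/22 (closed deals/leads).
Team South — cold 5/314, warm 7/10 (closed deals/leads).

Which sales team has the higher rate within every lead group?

Cold: Team North 30/232 = 12.9%, Team South 5/314 = 1.6% → Team North
Warm: Team North 18/22 = 81.8%, Team South 7/10 = 70.0% → Team North
Team North has the higher rate in both groups.

Team North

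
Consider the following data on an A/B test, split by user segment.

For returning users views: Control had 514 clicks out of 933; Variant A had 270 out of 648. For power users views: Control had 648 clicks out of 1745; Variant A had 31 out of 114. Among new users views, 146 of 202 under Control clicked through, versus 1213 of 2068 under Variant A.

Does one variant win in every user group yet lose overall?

Returning users: Control 514/933 = 55.1%, Variant A 270/648 = 41.7% → Control
Power users: Control 648/1745 = 37.1%, Variant A 31/114 = 27.2% → Control
New users: Control 146/202 = 72.3%, Variant A 1213/2068 = 58.7% → Control
Overall: Control 1308/2880 = 45.4%, Variant A 1514/2830 = 53.5% → Variant A
Control wins each user group but Variant A wins overall — the comparison reverses. Control's views skew toward power users, which has a lower base rate.

Yes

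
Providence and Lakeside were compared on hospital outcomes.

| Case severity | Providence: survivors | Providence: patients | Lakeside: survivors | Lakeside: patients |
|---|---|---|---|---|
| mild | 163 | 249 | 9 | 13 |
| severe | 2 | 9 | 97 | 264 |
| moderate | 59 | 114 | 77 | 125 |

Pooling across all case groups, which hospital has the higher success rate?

Mild: Providence 163/249 = 65.5%, Lakeside 9/13 = 69.2% → Lakeside
Severe: Providence 2/9 = 22.2%, Lakeside 97/264 = 36.7% → Lakeside
Moderate: Providence 59/114 = 51.8%, Lakeside 77/125 = 61.6% → Lakeside
Overall: Providence 224/372 = 60.2%, Lakeside 183/402 = 45.5% → Providence
(Lakeside wins every case group but Providence wins overall — Lakeside's patients skew toward the low-rate severe group.)

Providence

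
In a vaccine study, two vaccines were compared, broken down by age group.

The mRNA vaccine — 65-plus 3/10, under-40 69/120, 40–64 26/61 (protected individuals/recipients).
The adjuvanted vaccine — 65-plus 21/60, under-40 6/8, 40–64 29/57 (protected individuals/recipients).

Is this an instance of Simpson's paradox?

65-plus: the mRNA vaccine 3/10 = 30.0%, the adjuvanted vaccine 21/60 = 35.0% → the adjuvanted vaccine
Under-40: the mRNA vaccine 69/120 = 57.5%, the adjuvanted vaccine 6/8 = 75.0% → the adjuvanted vaccine
40–64: the mRNA vaccine 26/61 = 42.6%, the adjuvanted vaccine 29/57 = 50.9% → the adjuvanted vaccine
Overall: the mRNA vaccine 98/191 = 51.3%, the adjuvanted vaccine 56/125 = 44.8% → the mRNA vaccine
The adjuvanted vaccine wins each age group but the mRNA vaccine wins overall — the comparison reverses. The adjuvanted vaccine's recipients skew toward 65-plus, which has a lower base rate.

Yes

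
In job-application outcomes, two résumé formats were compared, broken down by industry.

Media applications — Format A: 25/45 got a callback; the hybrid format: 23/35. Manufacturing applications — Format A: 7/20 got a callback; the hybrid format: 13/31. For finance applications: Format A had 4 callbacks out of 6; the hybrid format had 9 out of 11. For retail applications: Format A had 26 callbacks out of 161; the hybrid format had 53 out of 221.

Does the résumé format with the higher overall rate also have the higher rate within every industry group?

Media: Format A 25/45 = 55.6%, the hybrid format 23/35 = 65.7% → the hybrid format
Manufacturing: Format A 7/20 = 35.0%, the hybrid format 13/31 = 41.9% → the hybrid format
Finance: Format A 4/6 = 66.7%, the hybrid format 9/11 = 81.8% → the hybrid format
Retail: Format A 26/161 = 16.1%, the hybrid format 53/221 = 24.0% → the hybrid format
Overall: Format A 62/232 = 26.7%, the hybrid format 98/298 = 32.9% → the hybrid format
The hybrid format wins overall and in every industry group — no reversal.

Yes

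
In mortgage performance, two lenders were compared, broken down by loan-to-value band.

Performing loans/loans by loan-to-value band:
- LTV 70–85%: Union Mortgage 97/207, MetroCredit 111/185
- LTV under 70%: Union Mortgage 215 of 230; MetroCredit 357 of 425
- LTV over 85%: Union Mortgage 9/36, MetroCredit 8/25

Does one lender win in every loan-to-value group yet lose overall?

No

LTV 70–85%: Union Mortgage 97/207 = 46.9%, MetroCredit 111/185 = 60.0% → MetroCredit
LTV under 70%: Union Mortgage 215/230 = 93.5%, MetroCredit 357/425 = 84.0% → Union Mortgage
LTV over 85%: Union Mortgage 9/36 = 25.0%, MetroCredit 8/25 = 32.0% → MetroCredit
Overall: Union Mortgage 321/473 = 67.9%, MetroCredit 476/635 = 75.0% → MetroCredit
Neither sweeps: Union Mortgage wins 1 of 3 groups, MetroCredit wins 2. MetroCredit wins overall but not every group — no Simpson reversal.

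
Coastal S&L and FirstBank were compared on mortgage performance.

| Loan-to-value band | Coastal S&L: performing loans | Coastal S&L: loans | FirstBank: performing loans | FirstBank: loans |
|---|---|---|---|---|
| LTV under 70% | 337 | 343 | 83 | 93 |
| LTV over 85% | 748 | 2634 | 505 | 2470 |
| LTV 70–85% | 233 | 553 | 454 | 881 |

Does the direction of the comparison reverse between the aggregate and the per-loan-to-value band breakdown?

LTV under 70%: Coastal S&L 337/343 = 98.3%, FirstBank 83/93 = 89.2% → Coastal S&L
LTV over 85%: Coastal S&L 748/2634 = 28.4%, FirstBank 505/2470 = 20.4% → Coastal S&L
LTV 70–85%: Coastal S&L 233/553 = 42.1%, FirstBank 454/881 = 51.5% → FirstBank
Overall: Coastal S&L 1318/3530 = 37.3%, FirstBank 1042/3444 = 30.3% → Coastal S&L
Neither sweeps: Coastal S&L wins 2 of 3 groups, FirstBank wins 1. Coastal S&L wins overall but not every group — no Simpson reversal.

No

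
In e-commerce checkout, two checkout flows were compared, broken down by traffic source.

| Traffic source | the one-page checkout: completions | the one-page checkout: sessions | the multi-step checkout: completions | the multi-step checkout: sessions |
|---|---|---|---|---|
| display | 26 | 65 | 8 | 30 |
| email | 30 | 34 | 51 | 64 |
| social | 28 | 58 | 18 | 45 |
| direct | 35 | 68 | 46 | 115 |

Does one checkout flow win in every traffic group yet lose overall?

Display: the one-page checkout 26/65 = 40.0%, the multi-step checkout 8/30 = 26.7% → the one-page checkout
Email: the one-page checkout 30/34 = 88.2%, the multi-step checkout 51/64 = 79.7% → the one-page checkout
Social: the one-page checkout 28/58 = 48.3%, the multi-step checkout 18/45 = 40.0% → the one-page checkout
Direct: the one-page checkout 35/68 = 51.5%, the multi-step checkout 46/115 = 40.0% → the one-page checkout
Overall: the one-page checkout 119/225 = 52.9%, the multi-step checkout 123/254 = 48.4% → the one-page checkout
The one-page checkout wins overall and in every traffic group — no reversal.

No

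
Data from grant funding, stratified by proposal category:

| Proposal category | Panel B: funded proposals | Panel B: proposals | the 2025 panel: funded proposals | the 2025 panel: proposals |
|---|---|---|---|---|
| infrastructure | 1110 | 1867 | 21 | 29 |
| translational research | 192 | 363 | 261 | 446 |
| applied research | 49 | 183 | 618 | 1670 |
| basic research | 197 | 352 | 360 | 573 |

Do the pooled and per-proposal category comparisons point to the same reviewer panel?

No

Infrastructure: Panel B 1110/1867 = 59.5%, the 2025 panel 21/29 = 72.4% → the 2025 panel
Translational research: Panel B 192/363 = 52.9%, the 2025 panel 261/446 = 58.5% → the 2025 panel
Applied research: Panel B 49/183 = 26.8%, the 2025 panel 618/1670 = 37.0% → the 2025 panel
Basic research: Panel B 197/352 = 56.0%, the 2025 panel 360/573 = 62.8% → the 2025 panel
Overall: Panel B 1548/2765 = 56.0%, the 2025 panel 1260/2718 = 46.4% → Panel B
The 2025 panel wins each proposal group but Panel B wins overall — the comparison reverses. The 2025 panel's proposals skew toward applied research, which has a lower base rate.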